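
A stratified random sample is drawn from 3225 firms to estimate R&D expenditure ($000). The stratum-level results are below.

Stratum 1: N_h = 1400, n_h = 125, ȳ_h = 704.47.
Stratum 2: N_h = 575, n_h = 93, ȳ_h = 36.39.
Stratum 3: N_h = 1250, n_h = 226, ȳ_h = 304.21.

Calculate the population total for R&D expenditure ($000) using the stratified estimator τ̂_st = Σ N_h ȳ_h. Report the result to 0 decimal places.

τ̂_st ≈ 1387445

τ̂_st = Σ N_h ȳ_h = 1400·704.47 + 575·36.39 + 1250·304.21 = 1387445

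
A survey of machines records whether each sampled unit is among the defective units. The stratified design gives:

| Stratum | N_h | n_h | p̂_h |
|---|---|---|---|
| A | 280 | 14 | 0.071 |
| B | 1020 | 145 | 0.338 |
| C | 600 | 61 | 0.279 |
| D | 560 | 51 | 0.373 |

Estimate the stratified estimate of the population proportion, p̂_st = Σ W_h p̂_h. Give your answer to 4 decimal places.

p̂_st ≈ 0.3012

N = 2460; stratum weights W_h = N_h/N.
p̂_st = Σ W_h p̂_h = (280·0.071 + 1020·0.338 + 600·0.279 + 560·0.373)/2460 = 0.30119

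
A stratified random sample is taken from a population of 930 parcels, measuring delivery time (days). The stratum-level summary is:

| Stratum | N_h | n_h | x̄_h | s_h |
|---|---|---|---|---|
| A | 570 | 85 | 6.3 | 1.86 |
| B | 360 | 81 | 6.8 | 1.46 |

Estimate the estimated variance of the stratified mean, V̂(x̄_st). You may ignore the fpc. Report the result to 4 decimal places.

V̂(x̄_st) ≈ 0.0192

V̂(x̄_st) = Σ W_h² s_h²/n_h, with W_h = N_h/N and N = 930:
  stratum A: (570/930)²·1.86²/85 = 0.0152894
  stratum B: (360/930)²·1.46²/81 = 0.0039433
V̂(x̄_st) = 0.0192327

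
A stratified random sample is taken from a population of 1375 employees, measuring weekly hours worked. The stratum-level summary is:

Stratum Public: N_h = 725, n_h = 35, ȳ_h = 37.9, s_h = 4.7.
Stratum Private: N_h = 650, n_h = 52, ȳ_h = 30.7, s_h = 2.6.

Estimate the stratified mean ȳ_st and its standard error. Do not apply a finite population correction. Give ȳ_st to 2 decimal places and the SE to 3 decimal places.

ȳ_st = Σ W_h ȳ_h = (725·37.9 + 650·30.7)/1375 = 34.49636
V̂(ȳ_st) = Σ W_h² s_h²/n_h, with W_h = N_h/N and N = 1375:
  stratum Public: (725/1375)²·4.7²/35 = 0.175468
  stratum Private: (650/1375)²·2.6²/52 = 0.0290512
V̂(ȳ_st) = 0.204519
SE(ȳ_st) = √0.204519 = 0.452238

ȳ_st ≈ 34.50, SE ≈ 0.452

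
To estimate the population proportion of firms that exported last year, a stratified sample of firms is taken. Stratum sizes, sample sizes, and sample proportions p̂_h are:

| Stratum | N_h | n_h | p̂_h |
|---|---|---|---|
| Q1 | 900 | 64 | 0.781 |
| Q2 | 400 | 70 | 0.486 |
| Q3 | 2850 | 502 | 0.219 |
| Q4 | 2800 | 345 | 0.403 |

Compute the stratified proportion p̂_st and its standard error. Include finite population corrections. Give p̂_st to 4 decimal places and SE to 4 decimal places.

N = 6950; stratum weights W_h = N_h/N.
p̂_st = Σ W_h p̂_h = (900·0.781 + 400·0.486 + 2850·0.219 + 2800·0.403)/6950 = 0.38127
V̂(p̂_st) = Σ W_h² (1 − n_h/N_h) p̂_h(1−p̂_h)/(n_h−1):
  stratum Q1: (900/6950)²·(1 − 64/900)·0.781·0.219/63 = 4.22896e-05
  stratum Q2: (400/6950)²·(1 − 70/400)·0.486·0.514/69 = 9.89361e-06
  stratum Q3: (2850/6950)²·(1 − 502/2850)·0.219·0.781/501 = 4.72967e-05
  stratum Q4: (2800/6950)²·(1 − 345/2800)·0.403·0.597/344 = 9.95316e-05
V̂(p̂_st) = 0.000199011; SE = √V̂ = 0.0141071

p̂_st ≈ 0.3813, SE ≈ 0.0141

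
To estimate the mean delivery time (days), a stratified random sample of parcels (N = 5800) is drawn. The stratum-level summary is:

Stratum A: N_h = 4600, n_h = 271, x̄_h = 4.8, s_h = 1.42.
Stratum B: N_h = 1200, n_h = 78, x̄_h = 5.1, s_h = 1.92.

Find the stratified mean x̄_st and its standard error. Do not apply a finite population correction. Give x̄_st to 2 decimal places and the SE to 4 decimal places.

x̄_st ≈ 4.86, SE ≈ 0.0819

x̄_st = Σ W_h x̄_h = (4600·4.8 + 1200·5.1)/5800 = 4.86207
V̂(x̄_st) = Σ W_h² s_h²/n_h, with W_h = N_h/N and N = 5800:
  stratum A: (4600/5800)²·1.42²/271 = 0.00468023
  stratum B: (1200/5800)²·1.92²/78 = 0.00202309
V̂(x̄_st) = 0.00670331
SE(x̄_st) = √0.00670331 = 0.0818738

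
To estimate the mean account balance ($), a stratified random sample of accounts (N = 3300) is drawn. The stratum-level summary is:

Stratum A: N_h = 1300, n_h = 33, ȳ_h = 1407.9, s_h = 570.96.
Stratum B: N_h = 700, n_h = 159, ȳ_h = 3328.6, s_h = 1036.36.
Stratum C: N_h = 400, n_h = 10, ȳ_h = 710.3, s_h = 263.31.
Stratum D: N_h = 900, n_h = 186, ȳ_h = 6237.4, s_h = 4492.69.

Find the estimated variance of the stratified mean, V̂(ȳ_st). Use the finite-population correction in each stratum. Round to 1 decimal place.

V̂(ȳ_st) = Σ W_h² (1 − n_h/N_h) s_h²/n_h, with W_h = N_h/N and N = 3300:
  stratum A: (1300/3300)²·(1 − 33/1300)·570.96²/33 = 1494.13
  stratum B: (700/3300)²·(1 − 159/700)·1036.36²/159 = 234.905
  stratum C: (400/3300)²·(1 − 10/400)·263.31²/10 = 99.3188
  stratum D: (900/3300)²·(1 − 186/900)·4492.69²/186 = 6403.43
V̂(ȳ_st) = 8231.79

V̂(ȳ_st) ≈ 8231.8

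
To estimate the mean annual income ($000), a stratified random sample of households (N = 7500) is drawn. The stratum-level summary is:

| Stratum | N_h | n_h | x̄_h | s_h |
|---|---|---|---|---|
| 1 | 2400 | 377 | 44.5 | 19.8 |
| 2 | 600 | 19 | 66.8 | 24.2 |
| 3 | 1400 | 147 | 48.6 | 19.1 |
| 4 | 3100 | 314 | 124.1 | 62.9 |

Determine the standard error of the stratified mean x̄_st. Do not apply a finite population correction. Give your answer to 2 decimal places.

V̂(x̄_st) = Σ W_h² s_h²/n_h, with W_h = N_h/N and N = 7500:
  stratum 1: (2400/7500)²·19.8²/377 = 0.106485
  stratum 2: (600/7500)²·24.2²/19 = 0.197268
  stratum 3: (1400/7500)²·19.1²/147 = 0.0864735
  stratum 4: (3100/7500)²·62.9²/314 = 2.15265
V̂(x̄_st) = 2.54287
SE(x̄_st) = √2.54287 = 1.59464

SE(x̄_st) ≈ 1.59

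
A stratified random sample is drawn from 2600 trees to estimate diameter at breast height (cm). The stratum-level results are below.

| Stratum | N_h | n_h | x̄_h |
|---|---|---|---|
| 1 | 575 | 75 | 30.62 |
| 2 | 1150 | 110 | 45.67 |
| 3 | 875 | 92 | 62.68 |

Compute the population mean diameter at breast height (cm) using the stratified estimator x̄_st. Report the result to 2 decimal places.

x̄_st ≈ 48.07

N = Σ N_h = 2600. Stratum weights W_h = N_h/N.
x̄_st = (575·30.62 + 1150·45.67 + 875·62.68) / 2600 = 48.0662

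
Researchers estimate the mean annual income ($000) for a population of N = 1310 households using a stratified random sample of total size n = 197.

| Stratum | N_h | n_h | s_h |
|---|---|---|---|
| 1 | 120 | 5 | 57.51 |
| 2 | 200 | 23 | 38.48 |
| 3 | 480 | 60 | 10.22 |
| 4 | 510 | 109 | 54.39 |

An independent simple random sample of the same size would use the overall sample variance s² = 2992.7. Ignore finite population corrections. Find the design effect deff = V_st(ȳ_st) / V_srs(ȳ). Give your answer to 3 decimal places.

deff ≈ 0.750

V̂(ȳ_st) = Σ W_h² s_h²/n_h, with W_h = N_h/N and N = 1310:
  stratum 1: (120/1310)²·57.51²/5 = 5.55056
  stratum 2: (200/1310)²·38.48²/23 = 1.50058
  stratum 3: (480/1310)²·10.22²/60 = 0.233717
  stratum 4: (510/1310)²·54.39²/109 = 4.11348
V_st = 11.3983
V_srs = s²/n = 2992.7/197 = 15.1914
deff = V_st / V_srs = 11.3983/15.1914 = 0.7503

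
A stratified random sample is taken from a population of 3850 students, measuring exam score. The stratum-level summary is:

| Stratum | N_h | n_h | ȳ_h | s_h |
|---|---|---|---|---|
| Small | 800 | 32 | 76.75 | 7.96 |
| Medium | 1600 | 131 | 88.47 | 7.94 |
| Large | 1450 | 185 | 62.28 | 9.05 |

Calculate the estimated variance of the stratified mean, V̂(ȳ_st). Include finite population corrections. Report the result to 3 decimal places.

V̂(ȳ_st) = Σ W_h² (1 − n_h/N_h) s_h²/n_h, with W_h = N_h/N and N = 3850:
  stratum Small: (800/3850)²·(1 − 32/800)·7.96²/32 = 0.0820741
  stratum Medium: (1600/3850)²·(1 − 131/1600)·7.94²/131 = 0.0763115
  stratum Large: (1450/3850)²·(1 − 185/1450)·9.05²/185 = 0.0547851
V̂(ȳ_st) = 0.213171

V̂(ȳ_st) ≈ 0.213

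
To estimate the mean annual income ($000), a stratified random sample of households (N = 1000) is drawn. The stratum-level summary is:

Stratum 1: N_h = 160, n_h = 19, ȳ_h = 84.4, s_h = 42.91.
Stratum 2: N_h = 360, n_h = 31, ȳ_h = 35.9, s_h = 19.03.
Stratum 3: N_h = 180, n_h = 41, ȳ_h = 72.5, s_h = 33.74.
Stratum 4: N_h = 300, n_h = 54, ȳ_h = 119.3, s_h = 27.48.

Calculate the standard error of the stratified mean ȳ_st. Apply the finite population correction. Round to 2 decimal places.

V̂(ȳ_st) = Σ W_h² (1 − n_h/N_h) s_h²/n_h, with W_h = N_h/N and N = 1000:
  stratum 1: (160/1000)²·(1 − 19/160)·42.91²/19 = 2.18626
  stratum 2: (360/1000)²·(1 − 31/360)·19.03²/31 = 1.38361
  stratum 3: (180/1000)²·(1 − 41/180)·33.74²/41 = 0.694694
  stratum 4: (300/1000)²·(1 − 54/300)·27.48²/54 = 1.03204
V̂(ȳ_st) = 5.29661
SE(ȳ_st) = √5.29661 = 2.30144

SE(ȳ_st) ≈ 2.30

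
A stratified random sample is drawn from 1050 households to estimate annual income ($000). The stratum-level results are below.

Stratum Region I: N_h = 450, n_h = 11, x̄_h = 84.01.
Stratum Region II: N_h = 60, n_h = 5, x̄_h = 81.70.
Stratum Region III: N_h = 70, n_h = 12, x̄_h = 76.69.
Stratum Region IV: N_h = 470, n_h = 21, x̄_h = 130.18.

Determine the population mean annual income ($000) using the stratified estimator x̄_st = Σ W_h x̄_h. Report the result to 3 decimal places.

N = Σ N_h = 1050. Stratum weights W_h = N_h/N.
x̄_st = (450·84.01 + 60·81.70 + 70·76.69 + 470·130.18) / 1050 = 104.05657

x̄_st ≈ 104.057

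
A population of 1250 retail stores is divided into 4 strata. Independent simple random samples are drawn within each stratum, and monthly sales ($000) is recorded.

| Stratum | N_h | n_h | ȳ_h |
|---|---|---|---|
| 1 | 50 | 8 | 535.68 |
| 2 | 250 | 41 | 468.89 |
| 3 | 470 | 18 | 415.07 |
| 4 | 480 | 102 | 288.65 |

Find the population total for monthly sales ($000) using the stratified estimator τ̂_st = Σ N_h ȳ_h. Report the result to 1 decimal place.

τ̂_st = Σ N_h ȳ_h = 50·535.68 + 250·468.89 + 470·415.07 + 480·288.65 = 477641.4

τ̂_st ≈ 477641.4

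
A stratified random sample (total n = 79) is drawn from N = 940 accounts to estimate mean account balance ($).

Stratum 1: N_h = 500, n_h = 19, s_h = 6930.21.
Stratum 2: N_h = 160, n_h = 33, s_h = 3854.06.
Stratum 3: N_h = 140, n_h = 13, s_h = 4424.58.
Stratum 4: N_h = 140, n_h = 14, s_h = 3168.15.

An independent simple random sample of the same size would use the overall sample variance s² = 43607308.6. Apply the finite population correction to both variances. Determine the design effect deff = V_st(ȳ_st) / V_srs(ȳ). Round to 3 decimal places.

V̂(ȳ_st) = Σ W_h² (1 − n_h/N_h) s_h²/n_h, with W_h = N_h/N and N = 940:
  stratum 1: (500/940)²·(1 − 19/500)·6930.21²/19 = 688016
  stratum 2: (160/940)²·(1 − 33/160)·3854.06²/33 = 10351.2
  stratum 3: (140/940)²·(1 − 13/140)·4424.58²/13 = 30302.4
  stratum 4: (140/940)²·(1 − 14/140)·3168.15²/14 = 14312.9
V_st = 742982
V_srs = (1 − 79/940)·43607308.6/79 = 505600
deff = V_st / V_srs = 742982/505600 = 1.4695

deff ≈ 1.470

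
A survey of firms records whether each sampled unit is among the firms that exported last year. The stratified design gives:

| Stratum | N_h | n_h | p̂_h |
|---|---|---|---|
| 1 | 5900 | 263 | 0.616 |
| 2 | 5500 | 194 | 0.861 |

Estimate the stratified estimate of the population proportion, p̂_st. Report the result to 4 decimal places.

N = 11400; stratum weights W_h = N_h/N.
p̂_st = Σ W_h p̂_h = (5900·0.616 + 5500·0.861)/11400 = 0.73420

p̂_st ≈ 0.7342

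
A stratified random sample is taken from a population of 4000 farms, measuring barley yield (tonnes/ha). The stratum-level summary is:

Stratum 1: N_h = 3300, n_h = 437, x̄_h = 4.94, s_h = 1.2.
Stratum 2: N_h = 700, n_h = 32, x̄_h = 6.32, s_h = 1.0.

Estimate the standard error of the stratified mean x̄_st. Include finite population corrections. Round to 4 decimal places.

V̂(x̄_st) = Σ W_h² (1 − n_h/N_h) s_h²/n_h, with W_h = N_h/N and N = 4000:
  stratum 1: (3300/4000)²·(1 − 437/3300)·1.2²/437 = 0.00194579
  stratum 2: (700/4000)²·(1 − 32/700)·1.0²/32 = 0.000913281
V̂(x̄_st) = 0.00285907
SE(x̄_st) = √0.00285907 = 0.0534703

SE(x̄_st) ≈ 0.0535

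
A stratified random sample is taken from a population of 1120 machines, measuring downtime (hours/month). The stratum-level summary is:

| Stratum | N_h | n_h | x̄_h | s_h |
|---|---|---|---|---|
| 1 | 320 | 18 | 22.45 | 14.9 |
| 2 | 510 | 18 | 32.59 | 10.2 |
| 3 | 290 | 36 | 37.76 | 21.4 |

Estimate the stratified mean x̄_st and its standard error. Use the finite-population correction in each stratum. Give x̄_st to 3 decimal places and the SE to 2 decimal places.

x̄_st = Σ W_h x̄_h = (320·22.45 + 510·32.59 + 290·37.76)/1120 = 31.03152
V̂(x̄_st) = Σ W_h² (1 − n_h/N_h) s_h²/n_h, with W_h = N_h/N and N = 1120:
  stratum 1: (320/1120)²·(1 − 18/320)·14.9²/18 = 0.950213
  stratum 2: (510/1120)²·(1 − 18/510)·10.2²/18 = 1.15618
  stratum 3: (290/1120)²·(1 − 36/290)·21.4²/36 = 0.747
V̂(x̄_st) = 2.8534
SE(x̄_st) = √2.8534 = 1.6892

x̄_st ≈ 31.032, SE ≈ 1.69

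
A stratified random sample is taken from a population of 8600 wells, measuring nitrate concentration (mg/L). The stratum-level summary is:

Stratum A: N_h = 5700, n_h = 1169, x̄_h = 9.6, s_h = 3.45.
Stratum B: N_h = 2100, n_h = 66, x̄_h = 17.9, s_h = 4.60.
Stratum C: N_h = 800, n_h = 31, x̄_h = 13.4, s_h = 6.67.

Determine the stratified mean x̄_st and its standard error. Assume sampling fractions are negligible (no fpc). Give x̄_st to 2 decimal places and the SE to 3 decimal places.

x̄_st ≈ 11.98, SE ≈ 0.190

x̄_st = Σ W_h x̄_h = (5700·9.6 + 2100·17.9 + 800·13.4)/8600 = 11.98023
V̂(x̄_st) = Σ W_h² s_h²/n_h, with W_h = N_h/N and N = 8600:
  stratum A: (5700/8600)²·3.45²/1169 = 0.00447277
  stratum B: (2100/8600)²·4.60²/66 = 0.0191167
  stratum C: (800/8600)²·6.67²/31 = 0.0124186
V̂(x̄_st) = 0.0360081
SE(x̄_st) = √0.0360081 = 0.189758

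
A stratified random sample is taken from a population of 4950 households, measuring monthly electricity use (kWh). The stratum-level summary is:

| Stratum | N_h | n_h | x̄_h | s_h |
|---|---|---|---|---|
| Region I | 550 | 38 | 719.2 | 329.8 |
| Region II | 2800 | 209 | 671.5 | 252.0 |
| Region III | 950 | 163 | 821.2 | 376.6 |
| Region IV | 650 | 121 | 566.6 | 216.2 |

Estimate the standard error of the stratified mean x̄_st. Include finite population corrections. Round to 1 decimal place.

V̂(x̄_st) = Σ W_h² (1 − n_h/N_h) s_h²/n_h, with W_h = N_h/N and N = 4950:
  stratum Region I: (550/4950)²·(1 − 38/550)·329.8²/38 = 32.8958
  stratum Region II: (2800/4950)²·(1 − 209/2800)·252.0²/209 = 89.9642
  stratum Region III: (950/4950)²·(1 − 163/950)·376.6²/163 = 26.5498
  stratum Region IV: (650/4950)²·(1 − 121/650)·216.2²/121 = 5.42107
V̂(x̄_st) = 154.831
SE(x̄_st) = √154.831 = 12.4431

SE(x̄_st) ≈ 12.4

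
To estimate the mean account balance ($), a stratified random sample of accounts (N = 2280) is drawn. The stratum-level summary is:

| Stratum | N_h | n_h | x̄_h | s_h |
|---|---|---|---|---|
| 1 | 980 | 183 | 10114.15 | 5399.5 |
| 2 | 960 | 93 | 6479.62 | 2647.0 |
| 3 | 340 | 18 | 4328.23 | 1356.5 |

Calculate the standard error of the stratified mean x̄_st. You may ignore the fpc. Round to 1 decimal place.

V̂(x̄_st) = Σ W_h² s_h²/n_h, with W_h = N_h/N and N = 2280:
  stratum 1: (980/2280)²·5399.5²/183 = 29433.3
  stratum 2: (960/2280)²·2647.0²/93 = 13356.7
  stratum 3: (340/2280)²·1356.5²/18 = 2273.29
V̂(x̄_st) = 45063.2
SE(x̄_st) = √45063.2 = 212.281

SE(x̄_st) ≈ 212.3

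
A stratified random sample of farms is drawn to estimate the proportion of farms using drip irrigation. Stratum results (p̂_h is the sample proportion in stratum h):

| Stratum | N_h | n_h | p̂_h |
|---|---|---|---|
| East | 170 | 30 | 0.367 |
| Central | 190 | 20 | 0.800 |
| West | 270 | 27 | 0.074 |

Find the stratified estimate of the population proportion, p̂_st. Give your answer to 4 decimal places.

p̂_st ≈ 0.3720

N = 630; stratum weights W_h = N_h/N.
p̂_st = Σ W_h p̂_h = (170·0.367 + 190·0.800 + 270·0.074)/630 = 0.37202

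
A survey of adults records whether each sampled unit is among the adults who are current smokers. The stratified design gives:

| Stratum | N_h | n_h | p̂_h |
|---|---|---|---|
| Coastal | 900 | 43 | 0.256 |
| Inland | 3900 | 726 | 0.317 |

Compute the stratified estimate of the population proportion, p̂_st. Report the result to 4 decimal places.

p̂_st ≈ 0.3056

N = 4800; stratum weights W_h = N_h/N.
p̂_st = Σ W_h p̂_h = (900·0.256 + 3900·0.317)/4800 = 0.30556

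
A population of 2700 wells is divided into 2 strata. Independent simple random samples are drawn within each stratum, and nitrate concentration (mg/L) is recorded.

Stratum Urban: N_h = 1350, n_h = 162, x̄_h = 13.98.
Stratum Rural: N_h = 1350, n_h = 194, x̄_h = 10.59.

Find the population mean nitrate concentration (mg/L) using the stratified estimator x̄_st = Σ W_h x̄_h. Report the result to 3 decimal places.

x̄_st ≈ 12.285

N = Σ N_h = 2700. Stratum weights W_h = N_h/N.
x̄_st = (1350·13.98 + 1350·10.59) / 2700 = 12.28500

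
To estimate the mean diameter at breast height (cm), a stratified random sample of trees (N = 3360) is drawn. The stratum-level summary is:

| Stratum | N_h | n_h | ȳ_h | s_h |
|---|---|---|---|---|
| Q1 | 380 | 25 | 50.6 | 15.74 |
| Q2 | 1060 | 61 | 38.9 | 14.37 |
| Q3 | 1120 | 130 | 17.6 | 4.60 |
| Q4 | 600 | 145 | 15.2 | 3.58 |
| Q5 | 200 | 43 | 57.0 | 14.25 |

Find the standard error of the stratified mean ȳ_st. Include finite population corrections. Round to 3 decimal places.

V̂(ȳ_st) = Σ W_h² (1 − n_h/N_h) s_h²/n_h, with W_h = N_h/N and N = 3360:
  stratum Q1: (380/3360)²·(1 − 25/380)·15.74²/25 = 0.118414
  stratum Q2: (1060/3360)²·(1 − 61/1060)·14.37²/61 = 0.317524
  stratum Q3: (1120/3360)²·(1 − 130/1120)·4.60²/130 = 0.0159863
  stratum Q4: (600/3360)²·(1 − 145/600)·3.58²/145 = 0.00213738
  stratum Q5: (200/3360)²·(1 − 43/200)·14.25²/43 = 0.0131345
V̂(ȳ_st) = 0.467196
SE(ȳ_st) = √0.467196 = 0.683517

SE(ȳ_st) ≈ 0.684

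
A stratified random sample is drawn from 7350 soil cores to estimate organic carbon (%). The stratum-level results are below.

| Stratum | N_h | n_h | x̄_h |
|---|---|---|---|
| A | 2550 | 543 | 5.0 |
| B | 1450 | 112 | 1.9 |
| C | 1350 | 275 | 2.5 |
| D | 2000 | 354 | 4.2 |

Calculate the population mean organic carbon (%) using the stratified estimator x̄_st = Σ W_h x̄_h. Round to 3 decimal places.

x̄_st ≈ 3.712

N = Σ N_h = 7350. Stratum weights W_h = N_h/N.
x̄_st = (2550·5.0 + 1450·1.9 + 1350·2.5 + 2000·4.2) / 7350 = 3.71156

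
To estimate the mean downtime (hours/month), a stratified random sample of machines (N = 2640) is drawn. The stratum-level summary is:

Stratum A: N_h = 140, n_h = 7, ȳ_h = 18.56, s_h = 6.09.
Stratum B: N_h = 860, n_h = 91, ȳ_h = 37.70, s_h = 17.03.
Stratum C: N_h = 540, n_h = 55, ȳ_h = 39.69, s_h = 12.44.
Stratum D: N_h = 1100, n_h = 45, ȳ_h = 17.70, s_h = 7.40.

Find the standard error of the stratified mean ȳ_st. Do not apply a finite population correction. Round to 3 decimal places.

SE(ȳ_st) ≈ 0.826

V̂(ȳ_st) = Σ W_h² s_h²/n_h, with W_h = N_h/N and N = 2640:
  stratum A: (140/2640)²·6.09²/7 = 0.0148999
  stratum B: (860/2640)²·17.03²/91 = 0.338203
  stratum C: (540/2640)²·12.44²/55 = 0.117722
  stratum D: (1100/2640)²·7.40²/45 = 0.211265
V̂(ȳ_st) = 0.68209
SE(ȳ_st) = √0.68209 = 0.825887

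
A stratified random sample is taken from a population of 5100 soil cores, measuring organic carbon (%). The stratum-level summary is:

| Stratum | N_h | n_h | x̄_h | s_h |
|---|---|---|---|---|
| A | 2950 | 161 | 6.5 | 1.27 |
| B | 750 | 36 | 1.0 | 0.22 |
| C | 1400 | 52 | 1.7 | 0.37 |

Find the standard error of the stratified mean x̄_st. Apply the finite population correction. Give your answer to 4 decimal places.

SE(x̄_st) ≈ 0.0582

V̂(x̄_st) = Σ W_h² (1 − n_h/N_h) s_h²/n_h, with W_h = N_h/N and N = 5100:
  stratum A: (2950/5100)²·(1 − 161/2950)·1.27²/161 = 0.00316892
  stratum B: (750/5100)²·(1 − 36/750)·0.22²/36 = 2.76797e-05
  stratum C: (1400/5100)²·(1 − 52/1400)·0.37²/52 = 0.000191019
V̂(x̄_st) = 0.00338762
SE(x̄_st) = √0.00338762 = 0.0582033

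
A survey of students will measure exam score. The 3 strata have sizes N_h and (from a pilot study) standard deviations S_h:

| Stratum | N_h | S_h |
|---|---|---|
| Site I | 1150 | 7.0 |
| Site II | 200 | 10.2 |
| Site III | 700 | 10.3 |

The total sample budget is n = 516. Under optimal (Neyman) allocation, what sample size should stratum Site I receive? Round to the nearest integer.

240

Neyman allocation: n_h = n · N_h S_h / Σ N_i S_i, with n = 516.
  stratum Site I: N_h·S_h = 1150·7.0 = 8050.00
  stratum Site II: N_h·S_h = 200·10.2 = 2040.00
  stratum Site III: N_h·S_h = 700·10.3 = 7210.00
Σ N_h S_h = 17300.00
n for stratum Site I = 516·8050.00/17300.00 = 240.104 → 240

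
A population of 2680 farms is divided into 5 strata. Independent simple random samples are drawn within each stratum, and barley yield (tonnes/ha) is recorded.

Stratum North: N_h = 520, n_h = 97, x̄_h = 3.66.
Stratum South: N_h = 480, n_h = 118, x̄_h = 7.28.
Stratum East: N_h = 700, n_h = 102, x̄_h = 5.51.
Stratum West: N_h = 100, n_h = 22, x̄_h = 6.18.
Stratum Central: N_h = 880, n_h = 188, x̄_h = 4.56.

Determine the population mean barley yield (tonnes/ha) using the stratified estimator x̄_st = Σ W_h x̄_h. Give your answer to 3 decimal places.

N = Σ N_h = 2680. Stratum weights W_h = N_h/N.
x̄_st = (520·3.66 + 480·7.28 + 700·5.51 + 100·6.18 + 880·4.56) / 2680 = 5.18112

x̄_st ≈ 5.181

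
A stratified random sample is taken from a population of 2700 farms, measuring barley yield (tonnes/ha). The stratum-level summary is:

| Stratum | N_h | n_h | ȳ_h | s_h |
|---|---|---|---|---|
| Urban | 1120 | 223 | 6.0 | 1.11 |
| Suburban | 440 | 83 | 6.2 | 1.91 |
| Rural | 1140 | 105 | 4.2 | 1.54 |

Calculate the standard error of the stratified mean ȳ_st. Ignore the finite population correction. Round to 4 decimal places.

SE(ȳ_st) ≈ 0.0784

V̂(ȳ_st) = Σ W_h² s_h²/n_h, with W_h = N_h/N and N = 2700:
  stratum Urban: (1120/2700)²·1.11²/223 = 0.000950713
  stratum Suburban: (440/2700)²·1.91²/83 = 0.00116726
  stratum Rural: (1140/2700)²·1.54²/105 = 0.00402656
V̂(ȳ_st) = 0.00614453
SE(ȳ_st) = √0.00614453 = 0.0783871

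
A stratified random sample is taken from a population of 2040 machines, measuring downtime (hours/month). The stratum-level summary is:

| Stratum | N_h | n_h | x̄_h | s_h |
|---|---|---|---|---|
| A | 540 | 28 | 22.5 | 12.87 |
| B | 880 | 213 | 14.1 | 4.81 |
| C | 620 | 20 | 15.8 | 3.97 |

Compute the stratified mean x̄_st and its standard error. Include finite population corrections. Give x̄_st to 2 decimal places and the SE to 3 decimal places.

x̄_st = Σ W_h x̄_h = (540·22.5 + 880·14.1 + 620·15.8)/2040 = 16.84020
V̂(x̄_st) = Σ W_h² (1 − n_h/N_h) s_h²/n_h, with W_h = N_h/N and N = 2040:
  stratum A: (540/2040)²·(1 − 28/540)·12.87²/28 = 0.393009
  stratum B: (880/2040)²·(1 − 213/880)·4.81²/213 = 0.01532
  stratum C: (620/2040)²·(1 − 20/620)·3.97²/20 = 0.0704423
V̂(x̄_st) = 0.478771
SE(x̄_st) = √0.478771 = 0.691933

x̄_st ≈ 16.84, SE ≈ 0.692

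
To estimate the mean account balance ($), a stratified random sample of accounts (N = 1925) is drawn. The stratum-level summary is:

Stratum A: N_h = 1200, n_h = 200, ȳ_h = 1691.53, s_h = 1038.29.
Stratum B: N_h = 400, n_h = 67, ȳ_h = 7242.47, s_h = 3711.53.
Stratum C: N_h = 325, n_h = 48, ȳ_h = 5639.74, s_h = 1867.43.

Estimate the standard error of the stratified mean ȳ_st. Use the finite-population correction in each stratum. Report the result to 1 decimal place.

V̂(ȳ_st) = Σ W_h² (1 − n_h/N_h) s_h²/n_h, with W_h = N_h/N and N = 1925:
  stratum A: (1200/1925)²·(1 − 200/1200)·1038.29²/200 = 1745.53
  stratum B: (400/1925)²·(1 − 67/400)·3711.53²/67 = 7390.5
  stratum C: (325/1925)²·(1 − 48/325)·1867.43²/48 = 1765.02
V̂(ȳ_st) = 10901
SE(ȳ_st) = √10901 = 104.408

SE(ȳ_st) ≈ 104.4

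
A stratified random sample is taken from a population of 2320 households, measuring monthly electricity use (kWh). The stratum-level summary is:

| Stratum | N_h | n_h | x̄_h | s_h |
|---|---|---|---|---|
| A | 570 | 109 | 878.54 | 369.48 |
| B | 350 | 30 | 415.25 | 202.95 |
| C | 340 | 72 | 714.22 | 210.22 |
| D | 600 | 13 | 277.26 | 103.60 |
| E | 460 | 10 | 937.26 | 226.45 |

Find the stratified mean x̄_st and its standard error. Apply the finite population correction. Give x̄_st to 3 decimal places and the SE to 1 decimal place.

x̄_st = Σ W_h x̄_h = (570·878.54 + 350·415.25 + 340·714.22 + 600·277.26 + 460·937.26)/2320 = 640.70504
V̂(x̄_st) = Σ W_h² (1 − n_h/N_h) s_h²/n_h, with W_h = N_h/N and N = 2320:
  stratum A: (570/2320)²·(1 − 109/570)·369.48²/109 = 61.1442
  stratum B: (350/2320)²·(1 − 30/350)·202.95²/30 = 28.5693
  stratum C: (340/2320)²·(1 − 72/340)·210.22²/72 = 10.3909
  stratum D: (600/2320)²·(1 − 13/600)·103.60²/13 = 54.0243
  stratum E: (460/2320)²·(1 − 10/460)·226.45²/10 = 197.215
V̂(x̄_st) = 351.343
SE(x̄_st) = √351.343 = 18.7442

x̄_st ≈ 640.705, SE ≈ 18.7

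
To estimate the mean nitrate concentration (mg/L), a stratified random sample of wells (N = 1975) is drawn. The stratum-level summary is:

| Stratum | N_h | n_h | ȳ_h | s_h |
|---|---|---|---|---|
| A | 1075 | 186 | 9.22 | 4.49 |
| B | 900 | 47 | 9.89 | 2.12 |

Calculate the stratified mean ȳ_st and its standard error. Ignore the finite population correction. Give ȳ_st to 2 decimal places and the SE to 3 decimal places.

ȳ_st = Σ W_h ȳ_h = (1075·9.22 + 900·9.89)/1975 = 9.52532
V̂(ȳ_st) = Σ W_h² s_h²/n_h, with W_h = N_h/N and N = 1975:
  stratum A: (1075/1975)²·4.49²/186 = 0.0321116
  stratum B: (900/1975)²·2.12²/47 = 0.0198575
V̂(ȳ_st) = 0.0519691
SE(ȳ_st) = √0.0519691 = 0.227967

ȳ_st ≈ 9.53, SE ≈ 0.228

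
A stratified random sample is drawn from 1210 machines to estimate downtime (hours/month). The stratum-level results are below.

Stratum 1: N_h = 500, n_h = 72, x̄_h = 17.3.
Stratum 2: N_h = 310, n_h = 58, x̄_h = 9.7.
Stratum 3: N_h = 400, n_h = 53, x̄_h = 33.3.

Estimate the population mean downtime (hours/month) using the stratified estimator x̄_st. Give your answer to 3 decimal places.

N = Σ N_h = 1210. Stratum weights W_h = N_h/N.
x̄_st = (500·17.3 + 310·9.7 + 400·33.3) / 1210 = 20.64215

x̄_st ≈ 20.642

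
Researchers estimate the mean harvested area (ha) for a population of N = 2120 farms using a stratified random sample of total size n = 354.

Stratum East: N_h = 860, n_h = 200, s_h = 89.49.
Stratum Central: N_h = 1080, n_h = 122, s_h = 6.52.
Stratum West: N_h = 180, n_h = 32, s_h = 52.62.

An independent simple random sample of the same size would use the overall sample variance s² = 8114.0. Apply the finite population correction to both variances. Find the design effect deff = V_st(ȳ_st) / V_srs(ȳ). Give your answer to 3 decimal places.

deff ≈ 0.296

V̂(ȳ_st) = Σ W_h² (1 − n_h/N_h) s_h²/n_h, with W_h = N_h/N and N = 2120:
  stratum East: (860/2120)²·(1 − 200/860)·89.49²/200 = 5.05696
  stratum Central: (1080/2120)²·(1 − 122/1080)·6.52²/122 = 0.0802145
  stratum West: (180/2120)²·(1 − 32/180)·52.62²/32 = 0.512878
V_st = 5.65005
V_srs = (1 − 354/2120)·8114.0/354 = 19.0935
deff = V_st / V_srs = 5.65005/19.0935 = 0.2959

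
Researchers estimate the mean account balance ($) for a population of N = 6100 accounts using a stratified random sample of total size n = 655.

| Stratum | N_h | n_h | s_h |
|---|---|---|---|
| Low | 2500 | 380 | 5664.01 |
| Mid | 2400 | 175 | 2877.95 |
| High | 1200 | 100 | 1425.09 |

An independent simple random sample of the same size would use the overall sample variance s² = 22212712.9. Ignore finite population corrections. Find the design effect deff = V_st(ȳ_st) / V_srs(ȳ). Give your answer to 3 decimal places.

deff ≈ 0.657

V̂(ȳ_st) = Σ W_h² s_h²/n_h, with W_h = N_h/N and N = 6100:
  stratum Low: (2500/6100)²·5664.01²/380 = 14180.3
  stratum Mid: (2400/6100)²·2877.95²/175 = 7326.41
  stratum High: (1200/6100)²·1425.09²/100 = 785.936
V_st = 22292.6
V_srs = s²/n = 22212712.9/655 = 33912.5
deff = V_st / V_srs = 22292.6/33912.5 = 0.6574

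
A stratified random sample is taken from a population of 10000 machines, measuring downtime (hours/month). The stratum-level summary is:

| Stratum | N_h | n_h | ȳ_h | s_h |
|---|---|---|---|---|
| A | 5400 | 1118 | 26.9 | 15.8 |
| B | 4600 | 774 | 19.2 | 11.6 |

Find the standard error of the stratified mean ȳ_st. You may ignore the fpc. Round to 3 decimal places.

SE(ȳ_st) ≈ 0.319

V̂(ȳ_st) = Σ W_h² s_h²/n_h, with W_h = N_h/N and N = 10000:
  stratum A: (5400/10000)²·15.8²/1118 = 0.0651118
  stratum B: (4600/10000)²·11.6²/774 = 0.0367867
V̂(ȳ_st) = 0.101899
SE(ȳ_st) = √0.101899 = 0.319215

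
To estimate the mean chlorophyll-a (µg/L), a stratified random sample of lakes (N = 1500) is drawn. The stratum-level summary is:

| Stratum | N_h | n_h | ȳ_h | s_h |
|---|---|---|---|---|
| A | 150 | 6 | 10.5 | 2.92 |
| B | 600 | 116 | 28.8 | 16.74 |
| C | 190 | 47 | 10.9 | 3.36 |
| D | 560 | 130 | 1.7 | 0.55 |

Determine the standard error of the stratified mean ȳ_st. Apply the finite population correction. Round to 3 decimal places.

SE(ȳ_st) ≈ 0.573

V̂(ȳ_st) = Σ W_h² (1 − n_h/N_h) s_h²/n_h, with W_h = N_h/N and N = 1500:
  stratum A: (150/1500)²·(1 − 6/150)·2.92²/6 = 0.0136422
  stratum B: (600/1500)²·(1 − 116/600)·16.74²/116 = 0.311793
  stratum C: (190/1500)²·(1 − 47/190)·3.36²/47 = 0.0029006
  stratum D: (560/1500)²·(1 − 130/560)·0.55²/130 = 0.000249032
V̂(ȳ_st) = 0.328585
SE(ȳ_st) = √0.328585 = 0.573224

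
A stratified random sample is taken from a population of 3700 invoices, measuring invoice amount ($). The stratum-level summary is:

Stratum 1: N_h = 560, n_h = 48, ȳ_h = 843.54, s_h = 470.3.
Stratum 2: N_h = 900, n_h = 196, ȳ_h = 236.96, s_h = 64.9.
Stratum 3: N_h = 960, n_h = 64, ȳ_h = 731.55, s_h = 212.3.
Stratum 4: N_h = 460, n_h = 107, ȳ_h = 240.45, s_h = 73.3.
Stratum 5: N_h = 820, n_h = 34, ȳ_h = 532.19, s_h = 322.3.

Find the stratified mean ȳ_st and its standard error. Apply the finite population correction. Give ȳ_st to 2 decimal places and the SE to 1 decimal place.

ȳ_st = Σ W_h ȳ_h = (560·843.54 + 900·236.96 + 960·731.55 + 460·240.45 + 820·532.19)/3700 = 522.95600
V̂(ȳ_st) = Σ W_h² (1 − n_h/N_h) s_h²/n_h, with W_h = N_h/N and N = 3700:
  stratum 1: (560/3700)²·(1 − 48/560)·470.3²/48 = 96.508
  stratum 2: (900/3700)²·(1 − 196/900)·64.9²/196 = 0.994592
  stratum 3: (960/3700)²·(1 − 64/960)·212.3²/64 = 44.2482
  stratum 4: (460/3700)²·(1 − 107/460)·73.3²/107 = 0.595598
  stratum 5: (820/3700)²·(1 − 34/820)·322.3²/34 = 143.838
V̂(ȳ_st) = 286.185
SE(ȳ_st) = √286.185 = 16.917

ȳ_st ≈ 522.96, SE ≈ 16.9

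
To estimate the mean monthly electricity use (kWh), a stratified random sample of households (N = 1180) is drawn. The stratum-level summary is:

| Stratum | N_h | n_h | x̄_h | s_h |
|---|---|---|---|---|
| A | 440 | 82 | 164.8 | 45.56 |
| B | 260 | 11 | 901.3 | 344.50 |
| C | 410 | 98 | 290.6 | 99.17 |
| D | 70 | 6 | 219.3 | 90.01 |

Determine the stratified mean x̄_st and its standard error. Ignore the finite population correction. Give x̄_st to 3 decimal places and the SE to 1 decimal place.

x̄_st = Σ W_h x̄_h = (440·164.8 + 260·901.3 + 410·290.6 + 70·219.3)/1180 = 374.02288
V̂(x̄_st) = Σ W_h² s_h²/n_h, with W_h = N_h/N and N = 1180:
  stratum A: (440/1180)²·45.56²/82 = 3.51961
  stratum B: (260/1180)²·344.50²/11 = 523.804
  stratum C: (410/1180)²·99.17²/98 = 12.1154
  stratum D: (70/1180)²·90.01²/6 = 4.75185
V̂(x̄_st) = 544.19
SE(x̄_st) = √544.19 = 23.3279

x̄_st ≈ 374.023, SE ≈ 23.3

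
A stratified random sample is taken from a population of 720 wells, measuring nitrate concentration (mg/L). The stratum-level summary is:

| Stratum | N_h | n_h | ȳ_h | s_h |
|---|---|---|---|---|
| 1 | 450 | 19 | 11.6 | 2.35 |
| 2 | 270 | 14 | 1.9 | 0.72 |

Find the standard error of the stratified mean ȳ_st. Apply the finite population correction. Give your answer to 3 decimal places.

V̂(ȳ_st) = Σ W_h² (1 − n_h/N_h) s_h²/n_h, with W_h = N_h/N and N = 720:
  stratum 1: (450/720)²·(1 − 19/450)·2.35²/19 = 0.108744
  stratum 2: (270/720)²·(1 − 14/270)·0.72²/14 = 0.00493714
V̂(ȳ_st) = 0.113682
SE(ȳ_st) = √0.113682 = 0.337167

SE(ȳ_st) ≈ 0.337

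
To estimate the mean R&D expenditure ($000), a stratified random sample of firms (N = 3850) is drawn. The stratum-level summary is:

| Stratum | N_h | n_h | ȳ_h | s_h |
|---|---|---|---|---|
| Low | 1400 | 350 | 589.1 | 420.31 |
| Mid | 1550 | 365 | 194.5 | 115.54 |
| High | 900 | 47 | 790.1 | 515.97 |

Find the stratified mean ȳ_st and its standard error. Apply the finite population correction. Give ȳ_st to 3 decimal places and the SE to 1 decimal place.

ȳ_st = Σ W_h ȳ_h = (1400·589.1 + 1550·194.5 + 900·790.1)/3850 = 477.22208
V̂(ȳ_st) = Σ W_h² (1 − n_h/N_h) s_h²/n_h, with W_h = N_h/N and N = 3850:
  stratum Low: (1400/3850)²·(1 − 350/1400)·420.31²/350 = 50.0573
  stratum Mid: (1550/3850)²·(1 − 365/1550)·115.54²/365 = 4.53211
  stratum High: (900/3850)²·(1 − 47/900)·515.97²/47 = 293.374
V̂(ȳ_st) = 347.963
SE(ȳ_st) = √347.963 = 18.6538

ȳ_st ≈ 477.222, SE ≈ 18.7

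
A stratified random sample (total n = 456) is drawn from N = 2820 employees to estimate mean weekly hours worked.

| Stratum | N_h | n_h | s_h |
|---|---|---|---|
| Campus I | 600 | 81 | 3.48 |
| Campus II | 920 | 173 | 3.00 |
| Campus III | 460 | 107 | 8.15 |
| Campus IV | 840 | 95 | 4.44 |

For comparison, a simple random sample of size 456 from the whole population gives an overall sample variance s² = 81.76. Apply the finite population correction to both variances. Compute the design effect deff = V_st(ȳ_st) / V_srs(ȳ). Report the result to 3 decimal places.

deff ≈ 0.262

V̂(ȳ_st) = Σ W_h² (1 − n_h/N_h) s_h²/n_h, with W_h = N_h/N and N = 2820:
  stratum Campus I: (600/2820)²·(1 − 81/600)·3.48²/81 = 0.00585455
  stratum Campus II: (920/2820)²·(1 − 173/920)·3.00²/173 = 0.0044958
  stratum Campus III: (460/2820)²·(1 − 107/460)·8.15²/107 = 0.0126755
  stratum Campus IV: (840/2820)²·(1 − 95/840)·4.44²/95 = 0.0163298
V_st = 0.0393556
V_srs = (1 − 456/2820)·81.76/456 = 0.150305
deff = V_st / V_srs = 0.0393556/0.150305 = 0.2618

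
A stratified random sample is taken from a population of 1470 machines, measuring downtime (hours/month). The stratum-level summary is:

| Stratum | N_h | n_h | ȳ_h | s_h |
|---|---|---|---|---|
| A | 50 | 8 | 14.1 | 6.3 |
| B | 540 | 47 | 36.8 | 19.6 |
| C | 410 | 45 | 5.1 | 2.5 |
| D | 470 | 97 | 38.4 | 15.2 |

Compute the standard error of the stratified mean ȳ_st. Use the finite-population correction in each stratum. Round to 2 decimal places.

V̂(ȳ_st) = Σ W_h² (1 − n_h/N_h) s_h²/n_h, with W_h = N_h/N and N = 1470:
  stratum A: (50/1470)²·(1 − 8/50)·6.3²/8 = 0.00482143
  stratum B: (540/1470)²·(1 − 47/540)·19.6²/47 = 1.00698
  stratum C: (410/1470)²·(1 − 45/410)·2.5²/45 = 0.00961855
  stratum D: (470/1470)²·(1 − 97/470)·15.2²/97 = 0.193236
V̂(ȳ_st) = 1.21465
SE(ȳ_st) = √1.21465 = 1.10211

SE(ȳ_st) ≈ 1.10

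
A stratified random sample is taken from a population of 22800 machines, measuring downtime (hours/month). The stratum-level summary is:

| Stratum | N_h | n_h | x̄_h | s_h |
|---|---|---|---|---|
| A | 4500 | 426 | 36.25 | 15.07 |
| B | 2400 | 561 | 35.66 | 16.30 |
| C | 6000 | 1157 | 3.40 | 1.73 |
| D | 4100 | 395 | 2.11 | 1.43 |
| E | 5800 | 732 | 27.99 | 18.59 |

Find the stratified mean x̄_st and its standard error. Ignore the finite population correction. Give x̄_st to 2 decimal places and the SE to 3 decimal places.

x̄_st = Σ W_h x̄_h = (4500·36.25 + 2400·35.66 + 6000·3.40 + 4100·2.11 + 5800·27.99)/22800 = 19.30272
V̂(x̄_st) = Σ W_h² s_h²/n_h, with W_h = N_h/N and N = 22800:
  stratum A: (4500/22800)²·15.07²/426 = 0.0207669
  stratum B: (2400/22800)²·16.30²/561 = 0.00524765
  stratum C: (6000/22800)²·1.73²/1157 = 0.00017914
  stratum D: (4100/22800)²·1.43²/395 = 0.000167407
  stratum E: (5800/22800)²·18.59²/732 = 0.0305516
V̂(x̄_st) = 0.0569127
SE(x̄_st) = √0.0569127 = 0.238564

x̄_st ≈ 19.30, SE ≈ 0.239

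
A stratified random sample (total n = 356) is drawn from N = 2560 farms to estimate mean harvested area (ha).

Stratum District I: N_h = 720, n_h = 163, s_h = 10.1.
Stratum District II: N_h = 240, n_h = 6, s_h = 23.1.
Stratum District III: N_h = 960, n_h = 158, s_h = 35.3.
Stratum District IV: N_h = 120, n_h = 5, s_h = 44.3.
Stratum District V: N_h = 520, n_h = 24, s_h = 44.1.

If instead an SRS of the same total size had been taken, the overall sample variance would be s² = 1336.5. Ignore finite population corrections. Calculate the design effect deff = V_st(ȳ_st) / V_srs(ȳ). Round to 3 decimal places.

V̂(ȳ_st) = Σ W_h² s_h²/n_h, with W_h = N_h/N and N = 2560:
  stratum District I: (720/2560)²·10.1²/163 = 0.049504
  stratum District II: (240/2560)²·23.1²/6 = 0.781655
  stratum District III: (960/2560)²·35.3²/158 = 1.10906
  stratum District IV: (120/2560)²·44.3²/5 = 0.862422
  stratum District V: (520/2560)²·44.1²/24 = 3.34343
V_st = 6.14607
V_srs = s²/n = 1336.5/356 = 3.75421
deff = V_st / V_srs = 6.14607/3.75421 = 1.6371

deff ≈ 1.637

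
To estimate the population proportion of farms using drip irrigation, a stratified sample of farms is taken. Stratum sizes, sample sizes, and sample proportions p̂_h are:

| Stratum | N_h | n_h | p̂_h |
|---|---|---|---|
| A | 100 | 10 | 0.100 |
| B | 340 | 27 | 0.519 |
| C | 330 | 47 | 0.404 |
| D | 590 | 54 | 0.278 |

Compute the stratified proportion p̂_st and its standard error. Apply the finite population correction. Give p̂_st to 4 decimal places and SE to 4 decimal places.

p̂_st ≈ 0.3557, SE ≈ 0.0389

N = 1360; stratum weights W_h = N_h/N.
p̂_st = Σ W_h p̂_h = (100·0.100 + 340·0.519 + 330·0.404 + 590·0.278)/1360 = 0.35574
V̂(p̂_st) = Σ W_h² (1 − n_h/N_h) p̂_h(1−p̂_h)/(n_h−1):
  stratum A: (100/1360)²·(1 − 10/100)·0.100·0.900/9 = 4.86592e-05
  stratum B: (340/1360)²·(1 − 27/340)·0.519·0.481/26 = 0.000552439
  stratum C: (330/1360)²·(1 − 47/330)·0.404·0.596/46 = 0.000264297
  stratum D: (590/1360)²·(1 − 54/590)·0.278·0.722/53 = 0.000647508
V̂(p̂_st) = 0.0015129; SE = √V̂ = 0.0388961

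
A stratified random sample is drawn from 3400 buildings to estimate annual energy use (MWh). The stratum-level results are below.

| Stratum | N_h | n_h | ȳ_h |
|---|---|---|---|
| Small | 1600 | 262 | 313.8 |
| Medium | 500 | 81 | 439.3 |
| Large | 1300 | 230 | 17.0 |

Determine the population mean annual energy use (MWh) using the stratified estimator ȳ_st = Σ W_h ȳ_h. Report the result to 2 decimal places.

ȳ_st ≈ 218.77

N = Σ N_h = 3400. Stratum weights W_h = N_h/N.
ȳ_st = (1600·313.8 + 500·439.3 + 1300·17.0) / 3400 = 218.7735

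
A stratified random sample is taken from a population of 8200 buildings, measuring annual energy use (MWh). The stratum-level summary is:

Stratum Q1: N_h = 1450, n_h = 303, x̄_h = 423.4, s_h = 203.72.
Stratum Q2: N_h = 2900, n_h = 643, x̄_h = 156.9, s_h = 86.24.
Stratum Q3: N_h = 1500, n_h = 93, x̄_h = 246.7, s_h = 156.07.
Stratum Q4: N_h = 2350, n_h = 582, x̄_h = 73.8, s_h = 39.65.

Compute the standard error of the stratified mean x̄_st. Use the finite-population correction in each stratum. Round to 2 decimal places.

V̂(x̄_st) = Σ W_h² (1 − n_h/N_h) s_h²/n_h, with W_h = N_h/N and N = 8200:
  stratum Q1: (1450/8200)²·(1 − 303/1450)·203.72²/303 = 3.38788
  stratum Q2: (2900/8200)²·(1 − 643/2900)·86.24²/643 = 1.12592
  stratum Q3: (1500/8200)²·(1 − 93/1500)·156.07²/93 = 8.22079
  stratum Q4: (2350/8200)²·(1 − 582/2350)·39.65²/582 = 0.166911
V̂(x̄_st) = 12.9015
SE(x̄_st) = √12.9015 = 3.59187

SE(x̄_st) ≈ 3.59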